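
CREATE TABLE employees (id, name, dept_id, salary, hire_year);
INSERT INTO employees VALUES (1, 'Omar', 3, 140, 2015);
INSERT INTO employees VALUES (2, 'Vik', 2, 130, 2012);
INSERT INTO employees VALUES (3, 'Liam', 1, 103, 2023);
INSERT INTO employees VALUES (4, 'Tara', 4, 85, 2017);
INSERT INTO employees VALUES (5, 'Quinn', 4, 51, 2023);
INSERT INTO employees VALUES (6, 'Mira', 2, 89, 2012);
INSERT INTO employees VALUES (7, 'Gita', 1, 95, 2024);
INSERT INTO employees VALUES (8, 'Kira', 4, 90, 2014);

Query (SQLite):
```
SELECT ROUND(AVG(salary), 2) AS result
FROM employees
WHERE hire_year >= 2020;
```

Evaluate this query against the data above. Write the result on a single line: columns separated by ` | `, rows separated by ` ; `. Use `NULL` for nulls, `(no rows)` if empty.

83

Rows where hire_year >= 2020 → salary values: [103, 51, 95].
AVG = 249 / 3 (rounded to 2 dp).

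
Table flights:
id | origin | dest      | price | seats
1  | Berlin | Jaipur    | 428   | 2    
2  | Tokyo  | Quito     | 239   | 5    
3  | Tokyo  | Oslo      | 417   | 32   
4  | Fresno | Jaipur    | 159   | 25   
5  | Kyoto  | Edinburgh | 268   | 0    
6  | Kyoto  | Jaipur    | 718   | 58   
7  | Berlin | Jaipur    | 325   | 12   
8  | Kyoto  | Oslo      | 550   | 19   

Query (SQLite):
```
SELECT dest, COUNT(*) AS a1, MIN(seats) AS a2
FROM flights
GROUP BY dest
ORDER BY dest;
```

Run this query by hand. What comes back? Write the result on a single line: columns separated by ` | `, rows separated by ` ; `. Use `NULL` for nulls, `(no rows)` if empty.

Group flights by dest.
Per group compute: COUNT(*), MIN(seats).
  Edinburgh: ids {5} → COUNT(*)=1, MIN(seats)=0
  Jaipur: ids {1, 4, 6, 7} → COUNT(*)=4, MIN(seats)=2
  Oslo: ids {3, 8} → COUNT(*)=2, MIN(seats)=19
  Quito: ids {2} → COUNT(*)=1, MIN(seats)=5

Edinburgh | 1 | 0 ; Jaipur | 4 | 2 ; Oslo | 2 | 19 ; Quito | 1 | 5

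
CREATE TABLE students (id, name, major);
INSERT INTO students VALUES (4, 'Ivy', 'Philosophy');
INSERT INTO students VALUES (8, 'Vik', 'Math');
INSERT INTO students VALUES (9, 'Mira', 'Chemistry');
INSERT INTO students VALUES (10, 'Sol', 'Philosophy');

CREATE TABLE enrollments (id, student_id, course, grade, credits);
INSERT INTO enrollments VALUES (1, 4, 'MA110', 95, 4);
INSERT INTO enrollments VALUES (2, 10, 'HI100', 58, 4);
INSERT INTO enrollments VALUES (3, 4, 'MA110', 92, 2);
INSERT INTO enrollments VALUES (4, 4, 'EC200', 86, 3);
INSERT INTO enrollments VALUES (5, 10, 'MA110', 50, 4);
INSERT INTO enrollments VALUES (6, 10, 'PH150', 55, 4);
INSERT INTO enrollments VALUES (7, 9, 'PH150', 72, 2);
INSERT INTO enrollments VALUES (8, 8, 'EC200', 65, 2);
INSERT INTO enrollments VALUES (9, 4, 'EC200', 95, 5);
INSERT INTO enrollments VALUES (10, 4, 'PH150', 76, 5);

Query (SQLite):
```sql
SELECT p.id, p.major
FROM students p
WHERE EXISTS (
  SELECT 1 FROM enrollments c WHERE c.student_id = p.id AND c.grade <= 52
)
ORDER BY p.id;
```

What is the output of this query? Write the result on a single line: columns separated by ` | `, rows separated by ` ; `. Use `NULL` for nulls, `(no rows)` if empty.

10 | Philosophy

For each students row, check whether any enrollments with matching student_id has grade <= 52.
Keep rows where that is true.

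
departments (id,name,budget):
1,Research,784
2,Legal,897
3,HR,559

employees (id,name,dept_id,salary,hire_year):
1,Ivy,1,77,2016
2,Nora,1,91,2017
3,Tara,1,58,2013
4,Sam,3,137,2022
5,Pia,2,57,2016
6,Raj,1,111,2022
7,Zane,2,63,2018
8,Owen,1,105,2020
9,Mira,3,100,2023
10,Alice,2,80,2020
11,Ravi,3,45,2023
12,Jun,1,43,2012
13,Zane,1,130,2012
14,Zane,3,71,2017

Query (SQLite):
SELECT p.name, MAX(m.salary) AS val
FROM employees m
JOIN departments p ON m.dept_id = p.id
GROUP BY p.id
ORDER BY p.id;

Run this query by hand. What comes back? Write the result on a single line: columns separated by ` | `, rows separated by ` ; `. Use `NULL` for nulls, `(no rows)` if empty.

Join each employees row to its departments via dept_id.
Group joined rows by departments.id; compute MAX(m.salary) per group.
  1: ids {1, 2, 3, 6, 8, 12, 13} → MAX(m.salary)=130
  2: ids {5, 7, 10} → MAX(m.salary)=80
  3: ids {4, 9, 11, 14} → MAX(m.salary)=137

Research | 130 ; Legal | 80 ; HR | 137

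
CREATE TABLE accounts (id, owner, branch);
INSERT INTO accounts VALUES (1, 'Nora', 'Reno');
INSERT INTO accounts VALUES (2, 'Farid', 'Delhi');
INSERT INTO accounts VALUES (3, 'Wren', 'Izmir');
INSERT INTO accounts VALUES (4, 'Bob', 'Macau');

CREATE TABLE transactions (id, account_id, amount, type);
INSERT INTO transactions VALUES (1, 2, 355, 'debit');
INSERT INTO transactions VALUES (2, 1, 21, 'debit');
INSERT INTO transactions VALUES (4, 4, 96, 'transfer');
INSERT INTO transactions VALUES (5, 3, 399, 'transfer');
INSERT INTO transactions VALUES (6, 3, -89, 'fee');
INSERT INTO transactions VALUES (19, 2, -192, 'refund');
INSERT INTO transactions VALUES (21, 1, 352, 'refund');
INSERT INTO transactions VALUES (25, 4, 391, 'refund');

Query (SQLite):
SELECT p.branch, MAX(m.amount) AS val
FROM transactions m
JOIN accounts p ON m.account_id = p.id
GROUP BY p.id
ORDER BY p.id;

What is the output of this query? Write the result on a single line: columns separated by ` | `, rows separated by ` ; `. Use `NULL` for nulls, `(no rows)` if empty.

Reno | 352 ; Delhi | 355 ; Izmir | 399 ; Macau | 391

Join each transactions row to its accounts via account_id.
Group joined rows by accounts.id; compute MAX(m.amount) per group.
  1: ids {2, 21} → MAX(m.amount)=352
  2: ids {1, 19} → MAX(m.amount)=355
  3: ids {5, 6} → MAX(m.amount)=399
  4: ids {4, 25} → MAX(m.amount)=391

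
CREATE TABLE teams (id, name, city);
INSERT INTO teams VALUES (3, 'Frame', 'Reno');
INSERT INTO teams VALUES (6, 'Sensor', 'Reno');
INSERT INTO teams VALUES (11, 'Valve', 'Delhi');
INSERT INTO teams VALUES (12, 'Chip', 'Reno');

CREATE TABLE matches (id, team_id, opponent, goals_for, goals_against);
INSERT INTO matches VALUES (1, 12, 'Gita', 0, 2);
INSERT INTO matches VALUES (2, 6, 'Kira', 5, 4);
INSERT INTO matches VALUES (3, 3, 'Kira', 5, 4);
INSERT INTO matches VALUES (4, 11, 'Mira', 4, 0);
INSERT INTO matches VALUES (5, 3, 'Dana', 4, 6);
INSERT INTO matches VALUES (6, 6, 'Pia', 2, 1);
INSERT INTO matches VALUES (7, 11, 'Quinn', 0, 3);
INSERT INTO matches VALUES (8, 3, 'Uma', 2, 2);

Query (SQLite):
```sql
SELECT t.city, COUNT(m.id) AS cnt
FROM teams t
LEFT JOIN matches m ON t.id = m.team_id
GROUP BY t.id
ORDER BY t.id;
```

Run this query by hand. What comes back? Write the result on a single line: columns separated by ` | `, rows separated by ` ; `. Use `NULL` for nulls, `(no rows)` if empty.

LEFT JOIN keeps every teams row; unmatched ones get NULL for matches columns.
Group by teams.id and compute COUNT(m.id). COUNT(col) of an all-NULL group is 0.
  3: ids {3, 5, 8} → COUNT(m.id)=3
  6: ids {2, 6} → COUNT(m.id)=2
  11: ids {4, 7} → COUNT(m.id)=2
  12: ids {1} → COUNT(m.id)=1

Reno | 3 ; Reno | 2 ; Delhi | 2 ; Reno | 1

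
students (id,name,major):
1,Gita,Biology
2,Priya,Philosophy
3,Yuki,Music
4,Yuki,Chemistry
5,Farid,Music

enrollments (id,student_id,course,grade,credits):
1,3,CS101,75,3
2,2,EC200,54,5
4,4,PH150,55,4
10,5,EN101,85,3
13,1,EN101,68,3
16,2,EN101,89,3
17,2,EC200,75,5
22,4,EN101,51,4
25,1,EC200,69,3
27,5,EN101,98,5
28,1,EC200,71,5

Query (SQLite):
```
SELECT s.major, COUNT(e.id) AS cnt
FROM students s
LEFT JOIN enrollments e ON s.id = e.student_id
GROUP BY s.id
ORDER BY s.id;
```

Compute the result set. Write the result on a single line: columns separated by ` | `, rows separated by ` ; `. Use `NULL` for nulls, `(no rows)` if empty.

LEFT JOIN keeps every students row; unmatched ones get NULL for enrollments columns.
Group by students.id and compute COUNT(e.id). COUNT(col) of an all-NULL group is 0.
  1: ids {13, 25, 28} → COUNT(e.id)=3
  2: ids {2, 16, 17} → COUNT(e.id)=3
  3: ids {1} → COUNT(e.id)=1
  4: ids {4, 22} → COUNT(e.id)=2
  5: ids {10, 27} → COUNT(e.id)=2

Biology | 3 ; Philosophy | 3 ; Music | 1 ; Chemistry | 2 ; Music | 2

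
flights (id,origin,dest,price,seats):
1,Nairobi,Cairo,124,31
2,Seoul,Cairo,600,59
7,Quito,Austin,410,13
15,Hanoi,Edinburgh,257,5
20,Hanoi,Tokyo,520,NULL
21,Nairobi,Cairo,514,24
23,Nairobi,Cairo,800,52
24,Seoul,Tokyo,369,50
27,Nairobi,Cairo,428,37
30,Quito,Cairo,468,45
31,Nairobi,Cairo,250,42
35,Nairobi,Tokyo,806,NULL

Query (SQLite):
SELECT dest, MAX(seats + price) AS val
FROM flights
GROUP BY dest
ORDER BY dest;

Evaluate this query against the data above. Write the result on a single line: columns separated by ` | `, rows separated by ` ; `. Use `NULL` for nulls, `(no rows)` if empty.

For each row compute seats + price.
Group by dest; take MAX of the expression per group.
  Austin: ids {7} → MAX(seats + price)=423
  Cairo: ids {1, 2, 21, 23, 27, 30, 31} → MAX(seats + price)=852
  Edinburgh: ids {15} → MAX(seats + price)=262
  Tokyo: ids {20, 24, 35} → MAX(seats + price)=419

Austin | 423 ; Cairo | 852 ; Edinburgh | 262 ; Tokyo | 419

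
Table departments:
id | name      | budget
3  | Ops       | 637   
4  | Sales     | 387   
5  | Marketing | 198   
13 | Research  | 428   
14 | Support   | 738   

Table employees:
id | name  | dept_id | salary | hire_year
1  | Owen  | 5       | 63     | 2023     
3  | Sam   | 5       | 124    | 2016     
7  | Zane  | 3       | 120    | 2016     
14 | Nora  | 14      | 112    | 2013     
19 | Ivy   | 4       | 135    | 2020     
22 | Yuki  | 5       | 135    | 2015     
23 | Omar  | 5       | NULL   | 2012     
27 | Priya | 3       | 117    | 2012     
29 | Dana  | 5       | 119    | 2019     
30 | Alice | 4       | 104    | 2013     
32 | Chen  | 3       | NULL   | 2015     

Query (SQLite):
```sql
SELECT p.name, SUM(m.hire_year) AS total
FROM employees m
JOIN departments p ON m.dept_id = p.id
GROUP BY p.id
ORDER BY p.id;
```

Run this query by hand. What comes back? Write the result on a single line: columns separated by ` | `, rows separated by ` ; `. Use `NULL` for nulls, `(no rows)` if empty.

Ops | 6043 ; Sales | 4033 ; Marketing | 10085 ; Support | 2013

Join each employees row to its departments via dept_id.
Group joined rows by departments.id; compute SUM(m.hire_year) per group.
  3: ids {7, 27, 32} → SUM(m.hire_year)=6043
  4: ids {19, 30} → SUM(m.hire_year)=4033
  5: ids {1, 3, 22, 23, 29} → SUM(m.hire_year)=10085
  14: ids {14} → SUM(m.hire_year)=2013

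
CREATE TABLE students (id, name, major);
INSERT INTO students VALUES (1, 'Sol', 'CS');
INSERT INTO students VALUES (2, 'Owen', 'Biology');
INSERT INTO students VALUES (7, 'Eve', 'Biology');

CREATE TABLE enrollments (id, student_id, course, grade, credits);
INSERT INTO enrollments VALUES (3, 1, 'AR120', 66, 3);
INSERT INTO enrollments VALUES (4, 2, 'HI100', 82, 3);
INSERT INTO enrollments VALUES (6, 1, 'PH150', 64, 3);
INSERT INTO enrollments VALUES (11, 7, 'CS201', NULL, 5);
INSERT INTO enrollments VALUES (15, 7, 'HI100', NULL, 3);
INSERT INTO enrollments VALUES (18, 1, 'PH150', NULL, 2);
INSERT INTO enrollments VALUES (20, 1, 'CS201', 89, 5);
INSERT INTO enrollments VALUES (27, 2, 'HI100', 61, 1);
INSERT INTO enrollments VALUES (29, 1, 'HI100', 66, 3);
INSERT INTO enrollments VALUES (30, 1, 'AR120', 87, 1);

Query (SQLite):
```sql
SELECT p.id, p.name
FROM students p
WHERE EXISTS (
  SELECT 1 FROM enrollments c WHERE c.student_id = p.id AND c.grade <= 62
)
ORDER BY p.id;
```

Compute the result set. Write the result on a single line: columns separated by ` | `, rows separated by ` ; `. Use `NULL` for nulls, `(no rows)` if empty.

For each students row, check whether any enrollments with matching student_id has grade <= 62.
Keep rows where that is true.

2 | Owen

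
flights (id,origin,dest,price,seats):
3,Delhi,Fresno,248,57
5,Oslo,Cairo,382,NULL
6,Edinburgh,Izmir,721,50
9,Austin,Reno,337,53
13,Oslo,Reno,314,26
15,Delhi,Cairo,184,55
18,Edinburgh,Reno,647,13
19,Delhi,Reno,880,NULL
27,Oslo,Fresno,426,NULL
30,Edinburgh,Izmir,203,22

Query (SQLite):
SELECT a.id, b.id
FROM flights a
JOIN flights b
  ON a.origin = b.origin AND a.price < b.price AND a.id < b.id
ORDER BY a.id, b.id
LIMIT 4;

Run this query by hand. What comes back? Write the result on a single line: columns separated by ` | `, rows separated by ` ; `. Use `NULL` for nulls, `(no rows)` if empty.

Pairs (a,b) with same origin, a.price < b.price, a.id < b.id.
origin groups: Austin:{9} Delhi:{3,15,19} Edinburgh:{6,18,30} Oslo:{5,13,27}
Ordered by (a.id, b.id); first 4.

3 | 19 ; 5 | 27 ; 13 | 27 ; 15 | 19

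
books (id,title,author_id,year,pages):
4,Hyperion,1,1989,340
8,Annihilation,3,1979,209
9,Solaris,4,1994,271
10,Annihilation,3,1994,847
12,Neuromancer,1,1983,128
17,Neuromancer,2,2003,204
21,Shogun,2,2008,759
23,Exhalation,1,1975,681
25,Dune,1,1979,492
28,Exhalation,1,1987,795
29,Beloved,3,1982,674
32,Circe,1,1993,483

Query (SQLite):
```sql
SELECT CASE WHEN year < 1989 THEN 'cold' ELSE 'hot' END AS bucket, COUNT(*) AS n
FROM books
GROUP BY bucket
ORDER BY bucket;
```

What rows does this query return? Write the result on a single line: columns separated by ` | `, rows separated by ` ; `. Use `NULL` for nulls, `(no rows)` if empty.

cold | 6 ; hot | 6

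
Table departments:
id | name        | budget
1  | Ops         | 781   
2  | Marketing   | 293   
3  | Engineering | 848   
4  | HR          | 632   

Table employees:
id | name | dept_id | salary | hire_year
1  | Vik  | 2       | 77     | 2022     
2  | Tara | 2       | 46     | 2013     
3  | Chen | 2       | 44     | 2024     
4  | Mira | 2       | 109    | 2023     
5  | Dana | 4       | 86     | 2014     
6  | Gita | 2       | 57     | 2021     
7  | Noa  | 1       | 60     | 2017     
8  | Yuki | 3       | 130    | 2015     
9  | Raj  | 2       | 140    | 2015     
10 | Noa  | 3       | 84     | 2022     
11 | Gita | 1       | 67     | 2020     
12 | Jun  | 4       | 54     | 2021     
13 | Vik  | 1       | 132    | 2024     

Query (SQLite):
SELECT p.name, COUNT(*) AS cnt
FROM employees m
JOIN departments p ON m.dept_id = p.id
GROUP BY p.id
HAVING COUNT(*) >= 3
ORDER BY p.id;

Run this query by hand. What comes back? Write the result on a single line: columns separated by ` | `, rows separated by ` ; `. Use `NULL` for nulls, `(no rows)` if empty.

Ops | 3 ; Marketing | 6

Join each employees row to its departments via dept_id.
Group joined rows by departments.id; compute COUNT(*) per group.
HAVING: keep groups with count ≥ 3.
  1: ids {7, 11, 13} → COUNT(*)=3
  2: ids {1, 2, 3, 4, 6, 9} → COUNT(*)=6
  3: ids {8, 10} → COUNT(*)=2
  4: ids {5, 12} → COUNT(*)=2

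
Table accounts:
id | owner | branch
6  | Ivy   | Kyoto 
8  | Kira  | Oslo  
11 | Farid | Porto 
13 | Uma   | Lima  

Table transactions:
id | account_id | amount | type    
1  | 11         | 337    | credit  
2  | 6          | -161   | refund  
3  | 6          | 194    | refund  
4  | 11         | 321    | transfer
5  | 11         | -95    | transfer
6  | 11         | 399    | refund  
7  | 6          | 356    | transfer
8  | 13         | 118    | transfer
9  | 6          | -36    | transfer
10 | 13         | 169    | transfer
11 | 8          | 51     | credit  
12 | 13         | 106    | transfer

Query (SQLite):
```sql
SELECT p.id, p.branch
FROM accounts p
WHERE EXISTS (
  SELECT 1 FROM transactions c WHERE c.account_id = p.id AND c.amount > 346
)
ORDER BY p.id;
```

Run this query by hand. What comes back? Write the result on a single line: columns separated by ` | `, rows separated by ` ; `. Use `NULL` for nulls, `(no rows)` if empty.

For each accounts row, check whether any transactions with matching account_id has amount > 346.
Keep rows where that is true.

6 | Kyoto ; 11 | Porto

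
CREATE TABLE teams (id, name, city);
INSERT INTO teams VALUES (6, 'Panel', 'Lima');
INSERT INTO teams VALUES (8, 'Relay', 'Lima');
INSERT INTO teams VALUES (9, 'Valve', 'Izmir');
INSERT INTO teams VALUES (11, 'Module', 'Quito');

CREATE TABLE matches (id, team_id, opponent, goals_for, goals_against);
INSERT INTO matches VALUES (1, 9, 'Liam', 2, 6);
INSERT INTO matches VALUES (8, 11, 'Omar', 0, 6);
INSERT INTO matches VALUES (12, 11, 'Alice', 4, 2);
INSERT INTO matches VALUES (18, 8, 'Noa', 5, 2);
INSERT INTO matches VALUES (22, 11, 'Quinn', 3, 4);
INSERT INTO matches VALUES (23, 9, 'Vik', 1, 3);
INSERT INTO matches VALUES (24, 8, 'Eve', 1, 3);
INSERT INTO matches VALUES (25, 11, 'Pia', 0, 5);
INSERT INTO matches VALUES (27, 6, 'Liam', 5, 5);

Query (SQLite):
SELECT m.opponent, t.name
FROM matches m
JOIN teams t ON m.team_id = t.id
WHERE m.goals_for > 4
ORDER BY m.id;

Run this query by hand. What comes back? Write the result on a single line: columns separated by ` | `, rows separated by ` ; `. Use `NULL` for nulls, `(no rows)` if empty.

Each matches row matches the teams row where team_id = teams.id.
Then keep rows with m.goals_for > 4.

Noa | Relay ; Liam | Panel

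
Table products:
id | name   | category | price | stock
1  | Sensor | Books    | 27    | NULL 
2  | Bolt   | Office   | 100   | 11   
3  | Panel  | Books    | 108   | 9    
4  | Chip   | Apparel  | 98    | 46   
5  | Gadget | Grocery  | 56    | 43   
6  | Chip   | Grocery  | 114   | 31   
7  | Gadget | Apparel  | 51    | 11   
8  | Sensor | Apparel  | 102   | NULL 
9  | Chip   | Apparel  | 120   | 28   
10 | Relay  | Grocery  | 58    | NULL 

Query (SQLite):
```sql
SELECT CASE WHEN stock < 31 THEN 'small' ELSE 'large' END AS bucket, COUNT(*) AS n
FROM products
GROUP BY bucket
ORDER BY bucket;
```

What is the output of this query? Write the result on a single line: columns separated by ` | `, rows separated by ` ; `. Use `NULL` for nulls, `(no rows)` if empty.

large | 6 ; small | 4

Bucket rows by stock < 31 → 'small' else 'large'; count each bucket.
NULL < 31 is unknown, so NULL stock falls into ELSE → 'large'.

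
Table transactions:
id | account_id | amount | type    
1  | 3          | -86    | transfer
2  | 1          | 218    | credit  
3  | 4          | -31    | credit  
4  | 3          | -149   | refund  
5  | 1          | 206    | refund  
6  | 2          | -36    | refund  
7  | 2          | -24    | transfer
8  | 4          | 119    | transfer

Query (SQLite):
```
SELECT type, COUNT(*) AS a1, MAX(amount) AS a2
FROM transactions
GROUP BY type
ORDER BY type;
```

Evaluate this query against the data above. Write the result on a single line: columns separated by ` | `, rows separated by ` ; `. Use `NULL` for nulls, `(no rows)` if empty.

credit | 2 | 218 ; refund | 3 | 206 ; transfer | 3 | 119

Group transactions by type.
Per group compute: COUNT(*), MAX(amount).
  credit: ids {2, 3} → COUNT(*)=2, MAX(amount)=218
  refund: ids {4, 5, 6} → COUNT(*)=3, MAX(amount)=206
  transfer: ids {1, 7, 8} → COUNT(*)=3, MAX(amount)=119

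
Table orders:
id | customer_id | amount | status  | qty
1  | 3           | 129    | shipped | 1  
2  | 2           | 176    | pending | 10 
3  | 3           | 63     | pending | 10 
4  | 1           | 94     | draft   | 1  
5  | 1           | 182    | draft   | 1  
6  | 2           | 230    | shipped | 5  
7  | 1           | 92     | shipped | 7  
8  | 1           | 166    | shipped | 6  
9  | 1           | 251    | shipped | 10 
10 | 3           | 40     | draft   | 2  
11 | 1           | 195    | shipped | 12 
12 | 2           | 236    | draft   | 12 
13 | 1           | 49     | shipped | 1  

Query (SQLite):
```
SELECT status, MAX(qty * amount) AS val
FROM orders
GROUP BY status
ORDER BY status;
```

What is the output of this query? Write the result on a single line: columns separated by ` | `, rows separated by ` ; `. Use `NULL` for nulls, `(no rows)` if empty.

For each row compute qty * amount.
Group by status; take MAX of the expression per group.
  draft: ids {4, 5, 10, 12} → MAX(qty * amount)=2832
  pending: ids {2, 3} → MAX(qty * amount)=1760
  shipped: ids {1, 6, 7, 8, 9, 11, 13} → MAX(qty * amount)=2510

draft | 2832 ; pending | 1760 ; shipped | 2510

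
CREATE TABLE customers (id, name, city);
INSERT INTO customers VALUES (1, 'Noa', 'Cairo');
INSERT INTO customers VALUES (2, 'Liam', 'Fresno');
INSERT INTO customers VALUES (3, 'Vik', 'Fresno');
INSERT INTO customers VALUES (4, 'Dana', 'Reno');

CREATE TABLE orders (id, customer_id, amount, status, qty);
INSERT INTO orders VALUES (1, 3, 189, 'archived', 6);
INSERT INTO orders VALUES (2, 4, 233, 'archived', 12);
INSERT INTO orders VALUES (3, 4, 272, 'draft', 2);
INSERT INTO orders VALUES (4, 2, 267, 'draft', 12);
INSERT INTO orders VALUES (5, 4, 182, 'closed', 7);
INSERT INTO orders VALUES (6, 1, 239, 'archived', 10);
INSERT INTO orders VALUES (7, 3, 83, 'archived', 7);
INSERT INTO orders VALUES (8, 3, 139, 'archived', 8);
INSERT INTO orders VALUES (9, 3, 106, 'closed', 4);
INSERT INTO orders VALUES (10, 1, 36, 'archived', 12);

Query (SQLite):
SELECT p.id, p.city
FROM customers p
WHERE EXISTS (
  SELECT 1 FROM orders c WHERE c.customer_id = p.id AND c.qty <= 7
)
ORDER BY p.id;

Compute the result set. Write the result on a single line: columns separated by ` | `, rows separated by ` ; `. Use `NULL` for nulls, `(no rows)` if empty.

3 | Fresno ; 4 | Reno

For each customers row, check whether any orders with matching customer_id has qty <= 7.
Keep rows where that is true.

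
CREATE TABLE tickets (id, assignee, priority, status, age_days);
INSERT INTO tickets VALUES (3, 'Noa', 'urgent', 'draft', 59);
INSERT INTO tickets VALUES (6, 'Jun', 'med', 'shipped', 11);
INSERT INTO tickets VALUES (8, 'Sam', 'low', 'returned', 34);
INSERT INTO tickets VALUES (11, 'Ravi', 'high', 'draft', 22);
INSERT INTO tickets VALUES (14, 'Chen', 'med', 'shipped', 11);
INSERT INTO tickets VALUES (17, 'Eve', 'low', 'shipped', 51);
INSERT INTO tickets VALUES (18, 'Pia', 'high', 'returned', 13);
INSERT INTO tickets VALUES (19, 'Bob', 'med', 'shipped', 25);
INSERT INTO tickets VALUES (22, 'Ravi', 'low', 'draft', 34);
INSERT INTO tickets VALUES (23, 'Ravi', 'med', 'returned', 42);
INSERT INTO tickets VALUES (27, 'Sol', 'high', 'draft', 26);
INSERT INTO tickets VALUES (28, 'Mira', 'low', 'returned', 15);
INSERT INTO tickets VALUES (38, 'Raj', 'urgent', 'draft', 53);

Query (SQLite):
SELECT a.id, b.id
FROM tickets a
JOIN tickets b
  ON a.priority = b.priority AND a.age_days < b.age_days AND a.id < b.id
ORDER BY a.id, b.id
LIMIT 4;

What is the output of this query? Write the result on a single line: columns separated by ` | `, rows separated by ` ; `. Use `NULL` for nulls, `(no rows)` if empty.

Pairs (a,b) with same priority, a.age_days < b.age_days, a.id < b.id.
priority groups: high:{11,18,27} low:{8,17,22,28} med:{6,14,19,23} urgent:{3,38}
Ordered by (a.id, b.id); first 4.

6 | 19 ; 6 | 23 ; 8 | 17 ; 11 | 27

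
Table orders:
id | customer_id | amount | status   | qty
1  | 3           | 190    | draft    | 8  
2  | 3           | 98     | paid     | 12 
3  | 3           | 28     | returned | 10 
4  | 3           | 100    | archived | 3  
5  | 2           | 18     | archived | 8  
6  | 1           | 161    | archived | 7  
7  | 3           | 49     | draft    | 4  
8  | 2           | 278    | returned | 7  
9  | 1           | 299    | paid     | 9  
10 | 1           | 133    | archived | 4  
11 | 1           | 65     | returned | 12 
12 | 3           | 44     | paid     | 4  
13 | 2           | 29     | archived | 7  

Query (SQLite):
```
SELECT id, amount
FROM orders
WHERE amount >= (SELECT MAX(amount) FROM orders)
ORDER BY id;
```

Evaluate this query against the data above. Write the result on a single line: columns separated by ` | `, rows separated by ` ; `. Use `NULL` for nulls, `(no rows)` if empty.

9 | 299

Scalar subquery: MAX(amount) over all orders rows = 299.
Keep rows where amount >= that value.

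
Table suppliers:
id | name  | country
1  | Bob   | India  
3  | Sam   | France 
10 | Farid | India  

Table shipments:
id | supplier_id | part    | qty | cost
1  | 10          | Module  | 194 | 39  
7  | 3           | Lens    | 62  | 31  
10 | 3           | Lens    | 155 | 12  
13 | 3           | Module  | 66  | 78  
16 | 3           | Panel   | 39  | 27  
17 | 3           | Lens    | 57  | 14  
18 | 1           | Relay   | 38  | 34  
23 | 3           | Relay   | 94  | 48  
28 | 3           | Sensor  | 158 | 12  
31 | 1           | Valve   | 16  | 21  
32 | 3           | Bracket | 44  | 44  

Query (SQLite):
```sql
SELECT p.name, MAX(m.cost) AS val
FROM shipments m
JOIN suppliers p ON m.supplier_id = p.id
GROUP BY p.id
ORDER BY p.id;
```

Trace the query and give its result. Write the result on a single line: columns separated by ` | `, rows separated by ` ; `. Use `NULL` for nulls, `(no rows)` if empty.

Join each shipments row to its suppliers via supplier_id.
Group joined rows by suppliers.id; compute MAX(m.cost) per group.
  1: ids {18, 31} → MAX(m.cost)=34
  3: ids {7, 10, 13, 16, 17, 23, 28, 32} → MAX(m.cost)=78
  10: ids {1} → MAX(m.cost)=39

Bob | 34 ; Sam | 78 ; Farid | 39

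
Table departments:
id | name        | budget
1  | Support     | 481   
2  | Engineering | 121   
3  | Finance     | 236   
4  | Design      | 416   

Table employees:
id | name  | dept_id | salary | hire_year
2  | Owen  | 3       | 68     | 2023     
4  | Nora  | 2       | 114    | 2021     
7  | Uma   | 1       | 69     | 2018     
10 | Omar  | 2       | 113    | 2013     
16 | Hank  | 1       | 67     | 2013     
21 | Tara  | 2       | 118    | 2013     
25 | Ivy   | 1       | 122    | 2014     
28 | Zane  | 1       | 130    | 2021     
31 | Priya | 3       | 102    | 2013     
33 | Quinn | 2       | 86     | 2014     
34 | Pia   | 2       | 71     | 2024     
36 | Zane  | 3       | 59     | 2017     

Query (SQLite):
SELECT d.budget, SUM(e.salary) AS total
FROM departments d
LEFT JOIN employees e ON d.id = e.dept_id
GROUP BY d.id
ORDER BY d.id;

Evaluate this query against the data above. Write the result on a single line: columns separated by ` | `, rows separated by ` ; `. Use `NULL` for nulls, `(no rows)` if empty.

481 | 388 ; 121 | 502 ; 236 | 229 ; 416 | NULL

LEFT JOIN keeps every departments row; unmatched ones get NULL for employees columns.
Group by departments.id and compute SUM(e.salary). SUM over an all-NULL group is NULL.
  1: ids {7, 16, 25, 28} → SUM(e.salary)=388
  2: ids {4, 10, 21, 33, 34} → SUM(e.salary)=502
  3: ids {2, 31, 36} → SUM(e.salary)=229
  4: ids {—} → SUM(e.salary)=NULL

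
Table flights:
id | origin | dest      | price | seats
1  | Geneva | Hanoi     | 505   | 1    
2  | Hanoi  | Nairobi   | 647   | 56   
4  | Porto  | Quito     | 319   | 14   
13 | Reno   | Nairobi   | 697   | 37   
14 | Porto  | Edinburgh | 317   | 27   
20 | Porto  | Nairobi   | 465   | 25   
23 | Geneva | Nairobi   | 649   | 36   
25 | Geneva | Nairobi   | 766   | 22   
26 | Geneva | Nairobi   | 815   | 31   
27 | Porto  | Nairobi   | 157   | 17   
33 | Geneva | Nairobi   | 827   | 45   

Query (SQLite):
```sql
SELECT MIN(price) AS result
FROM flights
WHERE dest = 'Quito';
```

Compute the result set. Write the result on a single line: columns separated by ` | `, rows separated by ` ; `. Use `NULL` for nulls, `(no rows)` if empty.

319

Rows where dest='Quito' → price values: [319].
MIN of non-NULL values = 319.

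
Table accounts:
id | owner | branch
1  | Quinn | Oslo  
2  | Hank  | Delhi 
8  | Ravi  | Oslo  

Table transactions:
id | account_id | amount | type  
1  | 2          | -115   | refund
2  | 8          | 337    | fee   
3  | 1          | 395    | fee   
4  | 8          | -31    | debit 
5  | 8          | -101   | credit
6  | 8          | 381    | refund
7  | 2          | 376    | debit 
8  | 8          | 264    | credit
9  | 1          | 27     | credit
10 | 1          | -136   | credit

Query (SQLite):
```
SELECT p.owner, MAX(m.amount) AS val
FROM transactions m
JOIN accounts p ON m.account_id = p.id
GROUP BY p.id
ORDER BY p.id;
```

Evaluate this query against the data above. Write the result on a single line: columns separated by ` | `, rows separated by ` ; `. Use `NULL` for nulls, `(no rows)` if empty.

Join each transactions row to its accounts via account_id.
Group joined rows by accounts.id; compute MAX(m.amount) per group.
  1: ids {3, 9, 10} → MAX(m.amount)=395
  2: ids {1, 7} → MAX(m.amount)=376
  8: ids {2, 4, 5, 6, 8} → MAX(m.amount)=381

Quinn | 395 ; Hank | 376 ; Ravi | 381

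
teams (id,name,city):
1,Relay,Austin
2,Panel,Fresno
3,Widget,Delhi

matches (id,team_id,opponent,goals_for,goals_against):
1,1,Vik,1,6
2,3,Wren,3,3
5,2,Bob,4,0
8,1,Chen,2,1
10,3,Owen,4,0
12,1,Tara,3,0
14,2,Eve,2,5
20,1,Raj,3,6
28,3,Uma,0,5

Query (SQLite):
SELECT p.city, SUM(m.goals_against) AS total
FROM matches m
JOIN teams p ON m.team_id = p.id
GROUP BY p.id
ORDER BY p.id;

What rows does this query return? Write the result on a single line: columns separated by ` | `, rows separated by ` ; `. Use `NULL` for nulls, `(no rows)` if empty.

Austin | 13 ; Fresno | 5 ; Delhi | 8

Join each matches row to its teams via team_id.
Group joined rows by teams.id; compute SUM(m.goals_against) per group.
  1: ids {1, 8, 12, 20} → SUM(m.goals_against)=13
  2: ids {5, 14} → SUM(m.goals_against)=5
  3: ids {2, 10, 28} → SUM(m.goals_against)=8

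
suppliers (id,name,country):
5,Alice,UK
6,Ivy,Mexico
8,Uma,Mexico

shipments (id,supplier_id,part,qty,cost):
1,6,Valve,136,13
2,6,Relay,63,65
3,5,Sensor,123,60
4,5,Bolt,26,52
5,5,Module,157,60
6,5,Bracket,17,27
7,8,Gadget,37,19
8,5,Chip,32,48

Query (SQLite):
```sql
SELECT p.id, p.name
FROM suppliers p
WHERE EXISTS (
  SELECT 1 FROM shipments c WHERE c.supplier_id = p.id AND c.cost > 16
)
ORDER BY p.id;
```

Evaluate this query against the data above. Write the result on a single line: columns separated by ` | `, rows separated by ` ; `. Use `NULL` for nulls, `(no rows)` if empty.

5 | Alice ; 6 | Ivy ; 8 | Uma

For each suppliers row, check whether any shipments with matching supplier_id has cost > 16.
Keep rows where that is true.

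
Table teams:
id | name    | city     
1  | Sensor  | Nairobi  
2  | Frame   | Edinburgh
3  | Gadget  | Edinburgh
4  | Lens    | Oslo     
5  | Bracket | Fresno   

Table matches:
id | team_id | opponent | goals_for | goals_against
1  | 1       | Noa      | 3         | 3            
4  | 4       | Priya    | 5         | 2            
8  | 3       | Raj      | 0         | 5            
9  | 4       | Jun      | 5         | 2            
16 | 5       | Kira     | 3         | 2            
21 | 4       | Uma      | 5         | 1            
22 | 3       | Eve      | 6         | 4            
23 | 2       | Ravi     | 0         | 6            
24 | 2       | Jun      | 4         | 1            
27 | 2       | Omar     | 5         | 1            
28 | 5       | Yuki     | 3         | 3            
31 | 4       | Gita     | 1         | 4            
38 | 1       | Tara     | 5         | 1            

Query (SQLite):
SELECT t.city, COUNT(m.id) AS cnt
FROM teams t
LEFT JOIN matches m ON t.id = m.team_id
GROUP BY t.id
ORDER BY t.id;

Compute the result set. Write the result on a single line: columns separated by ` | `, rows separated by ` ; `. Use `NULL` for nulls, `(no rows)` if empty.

LEFT JOIN keeps every teams row; unmatched ones get NULL for matches columns.
Group by teams.id and compute COUNT(m.id). COUNT(col) of an all-NULL group is 0.
  1: ids {1, 38} → COUNT(m.id)=2
  2: ids {23, 24, 27} → COUNT(m.id)=3
  3: ids {8, 22} → COUNT(m.id)=2
  4: ids {4, 9, 21, 31} → COUNT(m.id)=4
  5: ids {16, 28} → COUNT(m.id)=2

Nairobi | 2 ; Edinburgh | 3 ; Edinburgh | 2 ; Oslo | 4 ; Fresno | 2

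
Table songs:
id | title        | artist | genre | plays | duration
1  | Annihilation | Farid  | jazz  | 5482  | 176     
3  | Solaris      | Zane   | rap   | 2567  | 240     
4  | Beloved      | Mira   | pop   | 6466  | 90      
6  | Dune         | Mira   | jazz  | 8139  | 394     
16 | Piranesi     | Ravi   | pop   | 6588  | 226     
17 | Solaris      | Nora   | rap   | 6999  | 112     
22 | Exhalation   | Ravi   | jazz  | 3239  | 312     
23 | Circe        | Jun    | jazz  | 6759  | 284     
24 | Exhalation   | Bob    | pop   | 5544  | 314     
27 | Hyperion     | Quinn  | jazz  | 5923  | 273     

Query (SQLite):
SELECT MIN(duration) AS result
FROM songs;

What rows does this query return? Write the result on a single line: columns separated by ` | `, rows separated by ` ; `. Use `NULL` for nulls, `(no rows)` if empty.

90

All duration values: [176, 240, 90, 394, 226, 112, 312, 284, 314, 273].
MIN of non-NULL values = 90.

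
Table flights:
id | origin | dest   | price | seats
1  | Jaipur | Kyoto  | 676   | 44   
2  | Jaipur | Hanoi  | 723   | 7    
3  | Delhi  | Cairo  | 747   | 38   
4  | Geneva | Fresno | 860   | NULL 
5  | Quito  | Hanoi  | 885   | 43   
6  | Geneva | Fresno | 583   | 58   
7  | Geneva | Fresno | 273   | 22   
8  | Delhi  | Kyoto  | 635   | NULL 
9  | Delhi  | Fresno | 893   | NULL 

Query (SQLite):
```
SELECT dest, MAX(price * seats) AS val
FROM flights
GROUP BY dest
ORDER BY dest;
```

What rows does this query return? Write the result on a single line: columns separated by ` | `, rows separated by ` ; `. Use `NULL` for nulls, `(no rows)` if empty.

For each row compute price * seats.
Group by dest; take MAX of the expression per group.
  Cairo: ids {3} → MAX(price * seats)=28386
  Fresno: ids {4, 6, 7, 9} → MAX(price * seats)=33814
  Hanoi: ids {2, 5} → MAX(price * seats)=38055
  Kyoto: ids {1, 8} → MAX(price * seats)=29744

Cairo | 28386 ; Fresno | 33814 ; Hanoi | 38055 ; Kyoto | 29744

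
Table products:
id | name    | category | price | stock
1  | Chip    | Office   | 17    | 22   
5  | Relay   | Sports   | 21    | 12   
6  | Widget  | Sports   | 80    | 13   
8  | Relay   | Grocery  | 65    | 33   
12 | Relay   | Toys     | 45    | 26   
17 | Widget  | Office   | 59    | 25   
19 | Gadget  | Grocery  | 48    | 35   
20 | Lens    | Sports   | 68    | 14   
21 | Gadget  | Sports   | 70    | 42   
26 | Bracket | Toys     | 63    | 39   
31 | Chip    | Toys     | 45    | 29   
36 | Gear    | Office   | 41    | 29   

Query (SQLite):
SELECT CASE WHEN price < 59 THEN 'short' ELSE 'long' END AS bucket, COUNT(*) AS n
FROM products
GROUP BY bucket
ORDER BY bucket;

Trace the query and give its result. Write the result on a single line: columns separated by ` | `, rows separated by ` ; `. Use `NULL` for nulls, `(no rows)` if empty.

long | 6 ; short | 6

Bucket rows by price < 59 → 'short' else 'long'; count each bucket.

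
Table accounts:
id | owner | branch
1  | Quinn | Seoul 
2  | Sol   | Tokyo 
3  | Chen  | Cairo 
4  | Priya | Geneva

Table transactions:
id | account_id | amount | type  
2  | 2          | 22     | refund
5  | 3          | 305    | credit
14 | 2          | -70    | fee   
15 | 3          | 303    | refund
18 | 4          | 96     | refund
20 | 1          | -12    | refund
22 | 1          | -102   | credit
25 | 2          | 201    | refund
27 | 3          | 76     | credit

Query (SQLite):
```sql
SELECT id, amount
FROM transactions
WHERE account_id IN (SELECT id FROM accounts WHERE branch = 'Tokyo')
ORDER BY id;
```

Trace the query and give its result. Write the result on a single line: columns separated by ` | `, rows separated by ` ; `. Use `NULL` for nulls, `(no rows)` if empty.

2 | 22 ; 14 | -70 ; 25 | 201

Inner query: accounts.id where branch = 'Tokyo'.
Outer: keep transactions rows whose account_id is in that set.
Inner query → {2}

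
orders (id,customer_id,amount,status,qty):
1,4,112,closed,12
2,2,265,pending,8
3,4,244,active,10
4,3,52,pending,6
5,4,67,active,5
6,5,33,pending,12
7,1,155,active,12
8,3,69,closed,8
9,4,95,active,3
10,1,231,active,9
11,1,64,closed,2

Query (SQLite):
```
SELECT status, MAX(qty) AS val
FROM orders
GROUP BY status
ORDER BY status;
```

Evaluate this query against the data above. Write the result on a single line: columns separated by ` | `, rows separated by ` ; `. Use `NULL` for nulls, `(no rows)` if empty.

active | 12 ; closed | 12 ; pending | 12

Partition orders by status; compute MAX(qty) within each group.
  active: ids {3, 5, 7, 9, 10} → MAX(qty)=12
  closed: ids {1, 8, 11} → MAX(qty)=12
  pending: ids {2, 4, 6} → MAX(qty)=12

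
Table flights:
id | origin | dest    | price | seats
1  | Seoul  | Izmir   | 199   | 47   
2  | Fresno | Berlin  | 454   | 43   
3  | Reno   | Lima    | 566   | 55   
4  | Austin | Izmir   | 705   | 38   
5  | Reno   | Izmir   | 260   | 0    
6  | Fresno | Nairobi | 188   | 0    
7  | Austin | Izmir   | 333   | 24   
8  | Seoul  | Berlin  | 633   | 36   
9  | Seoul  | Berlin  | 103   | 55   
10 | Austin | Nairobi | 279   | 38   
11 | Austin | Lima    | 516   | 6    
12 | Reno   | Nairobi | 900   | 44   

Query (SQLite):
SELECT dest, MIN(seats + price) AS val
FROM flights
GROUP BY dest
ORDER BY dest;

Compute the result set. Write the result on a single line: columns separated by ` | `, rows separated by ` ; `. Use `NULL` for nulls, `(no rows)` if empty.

For each row compute seats + price.
Group by dest; take MIN of the expression per group.
  Berlin: ids {2, 8, 9} → MIN(seats + price)=158
  Izmir: ids {1, 4, 5, 7} → MIN(seats + price)=246
  Lima: ids {3, 11} → MIN(seats + price)=522
  Nairobi: ids {6, 10, 12} → MIN(seats + price)=188

Berlin | 158 ; Izmir | 246 ; Lima | 522 ; Nairobi | 188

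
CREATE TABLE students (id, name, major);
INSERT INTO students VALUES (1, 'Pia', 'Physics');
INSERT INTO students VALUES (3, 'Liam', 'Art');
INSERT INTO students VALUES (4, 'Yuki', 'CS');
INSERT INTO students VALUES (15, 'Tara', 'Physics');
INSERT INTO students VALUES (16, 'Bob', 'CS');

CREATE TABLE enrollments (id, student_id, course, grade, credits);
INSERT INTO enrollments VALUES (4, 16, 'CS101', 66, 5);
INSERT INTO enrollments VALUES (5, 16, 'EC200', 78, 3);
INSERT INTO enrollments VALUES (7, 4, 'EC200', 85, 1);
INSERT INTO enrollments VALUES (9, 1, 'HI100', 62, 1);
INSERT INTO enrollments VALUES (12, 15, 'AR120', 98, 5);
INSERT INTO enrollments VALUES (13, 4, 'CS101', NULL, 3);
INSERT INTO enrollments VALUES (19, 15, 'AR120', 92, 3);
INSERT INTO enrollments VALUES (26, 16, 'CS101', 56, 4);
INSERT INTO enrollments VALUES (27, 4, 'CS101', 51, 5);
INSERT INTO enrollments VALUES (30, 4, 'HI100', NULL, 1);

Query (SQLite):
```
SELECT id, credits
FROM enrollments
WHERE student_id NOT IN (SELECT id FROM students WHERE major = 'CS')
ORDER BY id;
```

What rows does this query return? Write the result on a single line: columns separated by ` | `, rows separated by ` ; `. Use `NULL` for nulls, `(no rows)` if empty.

Inner query: students.id where major = 'CS'.
Outer: keep enrollments rows whose student_id is not in that set.
Inner query → {4, 16}

9 | 1 ; 12 | 5 ; 19 | 3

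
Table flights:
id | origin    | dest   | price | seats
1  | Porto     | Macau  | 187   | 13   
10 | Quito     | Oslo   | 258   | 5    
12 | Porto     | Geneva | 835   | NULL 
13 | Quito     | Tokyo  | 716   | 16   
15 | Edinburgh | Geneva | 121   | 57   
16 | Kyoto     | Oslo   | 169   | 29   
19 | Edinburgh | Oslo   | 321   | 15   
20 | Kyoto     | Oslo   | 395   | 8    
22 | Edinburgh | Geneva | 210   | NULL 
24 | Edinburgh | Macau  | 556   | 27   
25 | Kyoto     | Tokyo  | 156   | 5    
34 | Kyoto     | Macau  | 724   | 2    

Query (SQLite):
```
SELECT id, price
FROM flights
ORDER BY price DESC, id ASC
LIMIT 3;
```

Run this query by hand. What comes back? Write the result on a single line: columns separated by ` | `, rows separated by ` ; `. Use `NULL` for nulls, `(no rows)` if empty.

12 | 835 ; 34 | 724 ; 13 | 716

Sort by price desc, tiebreak id asc: (835, id=12), (724, id=34), (716, id=13), (556, id=24), (395, id=20), (321, id=19) …. Take first 3.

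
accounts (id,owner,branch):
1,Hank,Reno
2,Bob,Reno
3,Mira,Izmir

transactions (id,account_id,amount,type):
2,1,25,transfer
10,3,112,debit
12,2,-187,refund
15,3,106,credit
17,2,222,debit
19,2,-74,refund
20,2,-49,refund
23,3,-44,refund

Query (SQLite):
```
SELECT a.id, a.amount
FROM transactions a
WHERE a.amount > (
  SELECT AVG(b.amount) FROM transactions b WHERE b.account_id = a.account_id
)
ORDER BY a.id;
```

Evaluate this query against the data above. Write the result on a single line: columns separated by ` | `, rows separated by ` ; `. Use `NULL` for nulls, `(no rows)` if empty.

10 | 112 ; 15 | 106 ; 17 | 222

For each transactions row a, compute AVG(amount) over rows sharing a.account_id.
Keep row a if a.amount > that per-group AVG.
  account_id=1: AVG(amount) = 25.0
  account_id=2: AVG(amount) = -22.0
  account_id=3: AVG(amount) = 58.0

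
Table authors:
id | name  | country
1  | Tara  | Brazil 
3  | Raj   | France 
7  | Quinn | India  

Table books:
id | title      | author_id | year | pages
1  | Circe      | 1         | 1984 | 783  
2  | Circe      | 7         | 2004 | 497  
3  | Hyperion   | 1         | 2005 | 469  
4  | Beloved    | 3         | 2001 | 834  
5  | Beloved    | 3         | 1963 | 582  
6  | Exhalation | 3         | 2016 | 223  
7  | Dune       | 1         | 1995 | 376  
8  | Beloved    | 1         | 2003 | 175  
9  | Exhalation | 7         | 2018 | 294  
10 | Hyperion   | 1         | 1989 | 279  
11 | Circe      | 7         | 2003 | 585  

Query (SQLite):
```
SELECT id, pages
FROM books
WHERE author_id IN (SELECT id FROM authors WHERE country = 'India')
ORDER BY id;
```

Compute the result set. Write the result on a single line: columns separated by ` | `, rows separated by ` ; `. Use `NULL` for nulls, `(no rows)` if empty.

Inner query: authors.id where country = 'India'.
Outer: keep books rows whose author_id is in that set.
Inner query → {7}

2 | 497 ; 9 | 294 ; 11 | 585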